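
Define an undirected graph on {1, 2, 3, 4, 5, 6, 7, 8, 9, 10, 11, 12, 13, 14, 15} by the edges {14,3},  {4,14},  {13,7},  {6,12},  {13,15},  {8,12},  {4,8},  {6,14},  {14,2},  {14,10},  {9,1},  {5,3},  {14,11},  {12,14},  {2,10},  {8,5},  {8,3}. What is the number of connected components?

3

Component: {1, 9}
Component: {7, 13, 15}
Component: {2, 3, 4, 5, 6, 8, 10, 11, 12, 14}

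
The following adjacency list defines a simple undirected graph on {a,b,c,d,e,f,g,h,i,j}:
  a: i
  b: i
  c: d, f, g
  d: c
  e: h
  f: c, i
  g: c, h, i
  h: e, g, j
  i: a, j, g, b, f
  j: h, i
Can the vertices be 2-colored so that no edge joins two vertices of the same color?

Yes

Partition the vertices as {c, h, i} vs {a, b, d, e, f, g, j}. Each listed edge has one endpoint in each part, so the graph is bipartite.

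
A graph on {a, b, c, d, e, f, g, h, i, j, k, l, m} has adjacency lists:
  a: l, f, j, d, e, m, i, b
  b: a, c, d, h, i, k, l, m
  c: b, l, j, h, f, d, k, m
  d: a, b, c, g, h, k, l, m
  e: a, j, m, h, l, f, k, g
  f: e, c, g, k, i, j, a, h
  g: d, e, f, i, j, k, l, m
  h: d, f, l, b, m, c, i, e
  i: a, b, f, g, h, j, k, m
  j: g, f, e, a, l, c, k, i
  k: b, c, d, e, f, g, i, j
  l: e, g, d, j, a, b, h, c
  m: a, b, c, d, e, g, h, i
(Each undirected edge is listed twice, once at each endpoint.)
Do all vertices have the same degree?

Degrees: a:8, b:8, c:8, d:8, e:8, f:8, g:8, h:8, i:8, j:8, k:8, l:8, m:8
Every vertex has degree 8, so the graph is 8-regular.

Yes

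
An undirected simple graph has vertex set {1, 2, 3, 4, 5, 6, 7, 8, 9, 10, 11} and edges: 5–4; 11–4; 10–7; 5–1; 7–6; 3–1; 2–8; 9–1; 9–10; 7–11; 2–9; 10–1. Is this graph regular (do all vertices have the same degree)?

Degrees: 1:4, 2:2, 3:1, 4:2, 5:2, 6:1, 7:3, 8:1, 9:3, 10:3, 11:2
Vertex 3 has degree 1 while 1 has degree 4, so the graph is not regular.

No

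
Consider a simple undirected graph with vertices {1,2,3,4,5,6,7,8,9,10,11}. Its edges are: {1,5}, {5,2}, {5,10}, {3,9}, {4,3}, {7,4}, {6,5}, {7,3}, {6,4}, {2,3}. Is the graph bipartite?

7-3-4-7 is an odd cycle (length 3), and a bipartite graph can contain only even cycles.

No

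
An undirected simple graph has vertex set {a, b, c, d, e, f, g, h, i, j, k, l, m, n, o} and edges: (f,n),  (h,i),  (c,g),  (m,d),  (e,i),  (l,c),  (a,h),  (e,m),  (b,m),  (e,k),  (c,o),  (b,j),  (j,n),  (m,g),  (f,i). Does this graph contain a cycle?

|V| = 15, |E| = 15, number of components = 1.
Since 15 > 15 - 1, a cycle must exist; for instance i-e-m-b-j-n-f-i.

Yes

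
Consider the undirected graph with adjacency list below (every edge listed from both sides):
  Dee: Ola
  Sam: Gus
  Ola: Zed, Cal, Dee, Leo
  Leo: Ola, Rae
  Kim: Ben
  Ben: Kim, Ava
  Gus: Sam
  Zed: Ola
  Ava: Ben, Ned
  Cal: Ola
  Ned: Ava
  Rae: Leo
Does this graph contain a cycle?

The graph has 12 vertices, 9 edges, and 3 connected components.
A forest on 12 vertices with 3 components has exactly 9 edges, which matches — so no cycle.

No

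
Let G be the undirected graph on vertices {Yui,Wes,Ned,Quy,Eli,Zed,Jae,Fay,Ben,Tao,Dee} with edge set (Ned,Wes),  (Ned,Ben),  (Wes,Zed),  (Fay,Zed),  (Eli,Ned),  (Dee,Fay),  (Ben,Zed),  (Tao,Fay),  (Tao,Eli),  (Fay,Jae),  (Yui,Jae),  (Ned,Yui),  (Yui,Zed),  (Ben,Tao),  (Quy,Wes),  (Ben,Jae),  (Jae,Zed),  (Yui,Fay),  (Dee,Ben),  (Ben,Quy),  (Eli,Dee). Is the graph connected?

Yes

A breadth-first search from Yui visits Yui, Zed, Jae, Fay, Ned, Ben, Wes, Tao, Dee, Eli, Quy — all 11 vertices — so the graph is connected.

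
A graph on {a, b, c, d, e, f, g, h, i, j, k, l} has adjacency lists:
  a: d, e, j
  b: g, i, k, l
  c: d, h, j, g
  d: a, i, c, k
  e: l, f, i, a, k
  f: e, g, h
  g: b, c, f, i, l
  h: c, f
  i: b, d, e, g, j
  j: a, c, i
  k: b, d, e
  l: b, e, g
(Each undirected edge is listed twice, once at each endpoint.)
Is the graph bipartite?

No

g-b-l-g is an odd cycle (length 3), and a bipartite graph can contain only even cycles.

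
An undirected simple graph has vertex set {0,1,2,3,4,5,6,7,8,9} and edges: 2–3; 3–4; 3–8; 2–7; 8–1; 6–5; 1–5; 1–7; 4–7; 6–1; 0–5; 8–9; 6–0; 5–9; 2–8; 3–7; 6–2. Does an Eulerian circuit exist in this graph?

Degrees: 0:2, 1:4, 2:4, 3:4, 4:2, 5:4, 6:4, 7:4, 8:4, 9:2
Every vertex has even degree and the edges form a single connected piece, so an Eulerian circuit exists.

Yes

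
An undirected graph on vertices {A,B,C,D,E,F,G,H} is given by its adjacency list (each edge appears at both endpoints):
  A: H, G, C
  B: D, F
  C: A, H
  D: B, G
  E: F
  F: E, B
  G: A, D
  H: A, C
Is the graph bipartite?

No

The cycle A-C-H-A has length 3, which is odd, so the graph is not bipartite.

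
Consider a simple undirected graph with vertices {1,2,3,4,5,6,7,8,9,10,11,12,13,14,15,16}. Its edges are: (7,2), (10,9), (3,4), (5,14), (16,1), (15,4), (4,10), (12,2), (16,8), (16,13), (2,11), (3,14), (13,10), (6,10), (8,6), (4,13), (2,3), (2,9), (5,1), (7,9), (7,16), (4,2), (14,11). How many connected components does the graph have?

Component: {1, 2, 3, 4, 5, 6, 7, 8, 9, 10, 11, 12, 13, 14, 15, 16}

1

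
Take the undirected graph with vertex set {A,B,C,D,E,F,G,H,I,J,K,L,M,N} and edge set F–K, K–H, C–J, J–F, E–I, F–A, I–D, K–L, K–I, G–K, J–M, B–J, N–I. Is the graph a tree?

|V| = 14, |E| = 13.
It is connected with exactly 13 edges, hence acyclic — it is a tree.

Yes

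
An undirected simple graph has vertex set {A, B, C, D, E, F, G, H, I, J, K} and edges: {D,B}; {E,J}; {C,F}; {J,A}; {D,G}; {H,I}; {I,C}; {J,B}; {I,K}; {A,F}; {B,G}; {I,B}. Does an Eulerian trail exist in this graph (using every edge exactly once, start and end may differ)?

Degrees: A:2, B:4, C:2, D:2, E:1, F:2, G:2, H:1, I:4, J:3, K:1
Odd-degree vertices: E, H, J, K (4 total).
With 4 odd-degree vertices (more than two), no single trail can use every edge.

No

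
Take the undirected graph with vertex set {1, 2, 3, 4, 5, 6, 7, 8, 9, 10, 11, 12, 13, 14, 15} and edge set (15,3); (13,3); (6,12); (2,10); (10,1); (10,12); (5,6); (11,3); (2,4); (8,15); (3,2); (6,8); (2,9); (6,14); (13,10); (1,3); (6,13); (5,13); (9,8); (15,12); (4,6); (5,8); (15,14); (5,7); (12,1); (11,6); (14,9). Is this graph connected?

Yes

Starting from 1 and exploring outward reaches every vertex (1, 10, 3, 12, 2, 13, 11, 15, 6, 9, 4, 5, 8, 14, 7); the graph is connected.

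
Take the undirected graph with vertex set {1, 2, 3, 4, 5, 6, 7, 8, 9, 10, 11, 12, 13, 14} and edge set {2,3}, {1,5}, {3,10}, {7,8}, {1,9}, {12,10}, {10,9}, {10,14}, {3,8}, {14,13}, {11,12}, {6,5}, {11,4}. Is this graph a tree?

Yes

|V| = 14, |E| = 13.
It is connected with exactly 13 edges, hence acyclic — it is a tree.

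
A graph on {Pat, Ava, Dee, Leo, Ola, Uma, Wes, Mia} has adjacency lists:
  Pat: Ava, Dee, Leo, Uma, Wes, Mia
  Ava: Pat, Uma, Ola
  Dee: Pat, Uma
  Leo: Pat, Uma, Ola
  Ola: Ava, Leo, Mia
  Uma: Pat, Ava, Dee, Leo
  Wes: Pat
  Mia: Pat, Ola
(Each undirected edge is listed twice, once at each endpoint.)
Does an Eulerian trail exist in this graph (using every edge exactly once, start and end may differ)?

No

Degrees: Pat:6, Ava:3, Dee:2, Leo:3, Ola:3, Uma:4, Wes:1, Mia:2
Odd-degree vertices: Ava, Leo, Ola, Wes (4 total).
An Eulerian trail requires 0 or 2 odd-degree vertices; here there are 4.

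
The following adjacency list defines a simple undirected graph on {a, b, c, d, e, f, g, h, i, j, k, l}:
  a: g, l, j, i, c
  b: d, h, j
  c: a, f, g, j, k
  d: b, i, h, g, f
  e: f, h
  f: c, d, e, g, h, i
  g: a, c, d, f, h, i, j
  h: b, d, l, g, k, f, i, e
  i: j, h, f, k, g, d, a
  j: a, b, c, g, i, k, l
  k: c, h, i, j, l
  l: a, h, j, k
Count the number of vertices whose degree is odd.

Degrees: a:5, b:3, c:5, d:5, e:2, f:6, g:7, h:8, i:7, j:7, k:5, l:4
Odd-degree vertices: a, b, c, d, g, i, j, k.

8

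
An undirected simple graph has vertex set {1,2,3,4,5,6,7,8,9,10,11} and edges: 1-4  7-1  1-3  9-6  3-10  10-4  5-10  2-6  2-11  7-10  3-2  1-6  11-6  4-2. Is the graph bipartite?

No

The cycle 2-6-11-2 has length 3, which is odd, so the graph is not bipartite.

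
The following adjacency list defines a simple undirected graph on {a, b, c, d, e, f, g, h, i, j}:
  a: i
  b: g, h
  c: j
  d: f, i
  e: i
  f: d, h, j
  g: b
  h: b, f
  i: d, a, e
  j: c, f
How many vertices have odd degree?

6

Degrees: a:1, b:2, c:1, d:2, e:1, f:3, g:1, h:2, i:3, j:2
Odd-degree vertices: a, c, e, f, g, i.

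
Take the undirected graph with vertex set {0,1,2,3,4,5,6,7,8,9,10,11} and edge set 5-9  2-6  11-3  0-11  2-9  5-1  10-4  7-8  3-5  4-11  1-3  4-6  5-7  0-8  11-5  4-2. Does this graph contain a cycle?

Yes

The graph has 12 vertices, 16 edges, and 1 connected component.
One cycle is 11-5-9-2-4-11.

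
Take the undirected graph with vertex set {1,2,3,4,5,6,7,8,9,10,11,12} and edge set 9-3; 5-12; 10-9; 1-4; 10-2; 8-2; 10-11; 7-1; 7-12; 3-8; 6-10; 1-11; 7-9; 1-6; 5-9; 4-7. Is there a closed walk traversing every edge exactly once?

Degrees: 1:4, 2:2, 3:2, 4:2, 5:2, 6:2, 7:4, 8:2, 9:4, 10:4, 11:2, 12:2
Every vertex has even degree and the edges form a single connected piece, so an Eulerian circuit exists.

Yes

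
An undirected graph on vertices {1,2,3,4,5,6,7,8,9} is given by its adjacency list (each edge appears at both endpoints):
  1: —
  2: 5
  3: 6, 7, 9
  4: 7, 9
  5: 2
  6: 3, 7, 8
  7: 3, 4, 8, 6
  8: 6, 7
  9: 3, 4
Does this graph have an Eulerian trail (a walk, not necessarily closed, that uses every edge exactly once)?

Degrees: 1:0, 2:1, 3:3, 4:2, 5:1, 6:3, 7:4, 8:2, 9:2
Odd-degree vertices: 2, 3, 5, 6 (4 total).
An Eulerian trail requires 0 or 2 odd-degree vertices; here there are 4.

No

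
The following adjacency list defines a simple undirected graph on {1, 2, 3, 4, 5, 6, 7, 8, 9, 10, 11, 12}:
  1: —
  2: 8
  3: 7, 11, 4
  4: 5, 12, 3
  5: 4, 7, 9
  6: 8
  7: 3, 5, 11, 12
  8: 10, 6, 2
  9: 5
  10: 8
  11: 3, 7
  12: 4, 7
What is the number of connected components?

3

Component: {1}
Component: {2, 6, 8, 10}
Component: {3, 4, 5, 7, 9, 11, 12}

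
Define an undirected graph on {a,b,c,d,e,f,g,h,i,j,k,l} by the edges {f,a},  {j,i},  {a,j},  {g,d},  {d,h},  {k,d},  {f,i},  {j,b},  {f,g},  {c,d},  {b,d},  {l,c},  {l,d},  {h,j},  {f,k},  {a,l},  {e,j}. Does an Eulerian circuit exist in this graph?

No

Degrees: a:3, b:2, c:2, d:6, e:1, f:4, g:2, h:2, i:2, j:5, k:2, l:3
Vertices with odd degree: a, e, j, l. An Eulerian circuit requires all degrees even.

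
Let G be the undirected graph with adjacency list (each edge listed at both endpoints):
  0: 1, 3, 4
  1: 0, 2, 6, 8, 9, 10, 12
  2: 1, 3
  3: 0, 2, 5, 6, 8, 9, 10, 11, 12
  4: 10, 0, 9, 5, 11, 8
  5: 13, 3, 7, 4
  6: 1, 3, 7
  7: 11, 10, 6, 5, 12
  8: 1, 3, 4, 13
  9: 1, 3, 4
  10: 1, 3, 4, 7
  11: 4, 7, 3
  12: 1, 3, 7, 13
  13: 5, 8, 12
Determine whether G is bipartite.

Yes

A valid 2-coloring puts {1, 3, 4, 7, 13} on one side and {0, 2, 5, 6, 8, 9, 10, 11, 12} on the other; every edge crosses between the two sides.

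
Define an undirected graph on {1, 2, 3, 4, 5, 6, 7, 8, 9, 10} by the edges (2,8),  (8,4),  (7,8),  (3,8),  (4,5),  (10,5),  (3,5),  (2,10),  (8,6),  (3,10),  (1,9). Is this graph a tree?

|V| = 10, |E| = 11.
It is not connected, so it is not a tree.

No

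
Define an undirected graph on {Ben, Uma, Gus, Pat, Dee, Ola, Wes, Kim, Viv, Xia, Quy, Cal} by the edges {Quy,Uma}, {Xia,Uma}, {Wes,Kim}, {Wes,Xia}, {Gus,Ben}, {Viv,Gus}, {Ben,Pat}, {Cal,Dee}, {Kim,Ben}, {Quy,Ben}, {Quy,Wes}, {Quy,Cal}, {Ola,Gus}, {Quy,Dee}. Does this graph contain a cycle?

The graph has 12 vertices, 14 edges, and 1 connected component.
One cycle is Ben-Kim-Wes-Quy-Ben.

Yes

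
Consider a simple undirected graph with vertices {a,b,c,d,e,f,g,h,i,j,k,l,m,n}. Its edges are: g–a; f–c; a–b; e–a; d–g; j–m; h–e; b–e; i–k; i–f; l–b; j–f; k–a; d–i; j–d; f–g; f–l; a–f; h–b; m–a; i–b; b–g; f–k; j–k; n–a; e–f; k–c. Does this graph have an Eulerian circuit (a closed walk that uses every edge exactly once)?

Degrees: a:7, b:6, c:2, d:3, e:4, f:8, g:4, h:2, i:4, j:4, k:5, l:2, m:2, n:1
a, d, k, n have odd degree; an Eulerian circuit needs every degree to be even, so none exists.

No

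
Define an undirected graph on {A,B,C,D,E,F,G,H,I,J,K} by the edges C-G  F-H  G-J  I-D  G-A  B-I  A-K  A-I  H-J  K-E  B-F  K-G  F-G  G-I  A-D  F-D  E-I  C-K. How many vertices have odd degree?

Degrees: A:4, B:2, C:2, D:3, E:2, F:4, G:6, H:2, I:5, J:2, K:4
Odd-degree vertices: D, I.

2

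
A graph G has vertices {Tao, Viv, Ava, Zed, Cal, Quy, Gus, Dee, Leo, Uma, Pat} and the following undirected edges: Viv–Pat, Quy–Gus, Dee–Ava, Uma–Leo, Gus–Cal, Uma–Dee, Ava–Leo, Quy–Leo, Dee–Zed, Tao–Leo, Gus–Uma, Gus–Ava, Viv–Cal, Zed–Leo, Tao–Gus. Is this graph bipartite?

Yes

Partition the vertices as {Viv, Gus, Dee, Leo} vs {Tao, Ava, Zed, Cal, Quy, Uma, Pat}. Each listed edge has one endpoint in each part, so the graph is bipartite.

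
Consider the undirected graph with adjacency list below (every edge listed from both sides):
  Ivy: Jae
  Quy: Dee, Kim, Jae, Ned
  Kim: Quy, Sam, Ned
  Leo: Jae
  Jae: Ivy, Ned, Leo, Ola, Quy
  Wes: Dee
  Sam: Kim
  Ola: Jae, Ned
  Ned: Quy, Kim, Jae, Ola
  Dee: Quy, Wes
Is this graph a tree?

No

|V| = 10, |E| = 12.
Connected but with 12 > 9 edges, so it has a cycle and is not a tree.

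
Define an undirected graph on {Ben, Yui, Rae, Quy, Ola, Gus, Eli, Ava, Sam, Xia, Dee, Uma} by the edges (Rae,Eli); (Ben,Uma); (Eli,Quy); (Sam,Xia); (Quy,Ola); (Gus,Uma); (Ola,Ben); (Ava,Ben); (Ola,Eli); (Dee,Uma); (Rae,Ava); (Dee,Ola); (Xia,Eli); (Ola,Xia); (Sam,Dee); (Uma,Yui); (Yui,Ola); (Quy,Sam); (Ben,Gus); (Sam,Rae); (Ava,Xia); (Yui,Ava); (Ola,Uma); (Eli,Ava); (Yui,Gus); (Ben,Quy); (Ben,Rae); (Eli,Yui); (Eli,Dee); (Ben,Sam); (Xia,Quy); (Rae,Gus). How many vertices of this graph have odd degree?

Degrees: Ben:7, Yui:5, Rae:5, Quy:5, Ola:7, Gus:4, Eli:7, Ava:5, Sam:5, Xia:5, Dee:4, Uma:5
Odd-degree vertices: Ben, Yui, Rae, Quy, Ola, Eli, Ava, Sam, Xia, Uma.

10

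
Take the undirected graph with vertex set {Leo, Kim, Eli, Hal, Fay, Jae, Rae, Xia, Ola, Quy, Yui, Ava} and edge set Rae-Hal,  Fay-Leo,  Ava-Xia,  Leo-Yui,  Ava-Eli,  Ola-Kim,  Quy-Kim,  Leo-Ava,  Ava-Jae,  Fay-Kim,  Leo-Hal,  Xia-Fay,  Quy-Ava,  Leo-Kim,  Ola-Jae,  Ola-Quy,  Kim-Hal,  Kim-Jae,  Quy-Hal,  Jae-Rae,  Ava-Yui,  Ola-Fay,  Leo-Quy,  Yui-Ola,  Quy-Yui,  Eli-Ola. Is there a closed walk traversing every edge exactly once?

Yes

Degrees: Leo:6, Kim:6, Eli:2, Hal:4, Fay:4, Jae:4, Rae:2, Xia:2, Ola:6, Quy:6, Yui:4, Ava:6
All degrees are even and the non-isolated vertices are connected — an Eulerian circuit exists.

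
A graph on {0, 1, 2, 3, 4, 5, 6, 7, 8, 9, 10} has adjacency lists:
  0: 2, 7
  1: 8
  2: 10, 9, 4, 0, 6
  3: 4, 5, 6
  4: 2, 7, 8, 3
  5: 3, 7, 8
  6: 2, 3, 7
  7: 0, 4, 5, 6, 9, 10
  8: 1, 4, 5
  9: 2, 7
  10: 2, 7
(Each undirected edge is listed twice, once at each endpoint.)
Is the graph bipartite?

Yes

Partition the vertices as {2, 3, 7, 8} vs {0, 1, 4, 5, 6, 9, 10}. Each listed edge has one endpoint in each part, so the graph is bipartite.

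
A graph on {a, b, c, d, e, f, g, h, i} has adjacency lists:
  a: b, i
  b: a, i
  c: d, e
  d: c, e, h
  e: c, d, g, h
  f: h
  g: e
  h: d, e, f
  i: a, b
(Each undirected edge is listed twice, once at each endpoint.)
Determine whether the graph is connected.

No

Component: {a, b, i}
Component: {c, d, e, f, g, h}
There are 2 separate components, so the graph is not connected.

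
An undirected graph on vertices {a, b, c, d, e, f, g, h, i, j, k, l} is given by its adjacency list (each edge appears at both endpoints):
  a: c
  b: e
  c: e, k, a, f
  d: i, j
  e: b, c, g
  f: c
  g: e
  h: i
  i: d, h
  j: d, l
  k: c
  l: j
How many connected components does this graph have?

Component: {d, h, i, j, l}
Component: {a, b, c, e, f, g, k}

2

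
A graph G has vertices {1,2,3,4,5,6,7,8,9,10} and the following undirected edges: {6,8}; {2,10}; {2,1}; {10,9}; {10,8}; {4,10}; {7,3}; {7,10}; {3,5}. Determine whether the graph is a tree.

Yes

The graph has 10 vertices and 9 edges.
It is connected with exactly 9 edges, hence acyclic — it is a tree.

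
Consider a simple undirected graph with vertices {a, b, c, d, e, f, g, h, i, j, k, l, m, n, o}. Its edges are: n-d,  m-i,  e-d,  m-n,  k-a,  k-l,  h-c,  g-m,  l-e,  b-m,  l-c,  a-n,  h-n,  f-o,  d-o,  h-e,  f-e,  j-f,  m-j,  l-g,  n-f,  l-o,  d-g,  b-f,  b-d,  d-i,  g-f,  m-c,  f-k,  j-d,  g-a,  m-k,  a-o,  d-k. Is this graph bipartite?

A valid 2-coloring puts {b, c, e, g, i, j, k, n, o} on one side and {a, d, f, h, l, m} on the other; every edge crosses between the two sides.

Yes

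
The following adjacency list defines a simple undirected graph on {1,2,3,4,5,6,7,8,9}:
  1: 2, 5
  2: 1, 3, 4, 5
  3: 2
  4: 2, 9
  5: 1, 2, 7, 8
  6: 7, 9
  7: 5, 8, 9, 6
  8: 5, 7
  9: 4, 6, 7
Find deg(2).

4

Neighbors of 2: 1, 3, 4, 5.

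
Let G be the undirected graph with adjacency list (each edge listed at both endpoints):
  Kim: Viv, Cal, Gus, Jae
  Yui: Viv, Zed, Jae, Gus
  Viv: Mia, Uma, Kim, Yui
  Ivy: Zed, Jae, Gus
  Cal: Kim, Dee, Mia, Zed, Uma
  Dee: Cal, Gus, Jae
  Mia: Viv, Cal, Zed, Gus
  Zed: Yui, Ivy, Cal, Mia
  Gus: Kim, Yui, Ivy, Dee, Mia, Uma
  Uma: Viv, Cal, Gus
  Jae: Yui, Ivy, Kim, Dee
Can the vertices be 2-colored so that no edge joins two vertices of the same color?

No

The cycle Cal-Zed-Mia-Cal has length 3, which is odd, so the graph is not bipartite.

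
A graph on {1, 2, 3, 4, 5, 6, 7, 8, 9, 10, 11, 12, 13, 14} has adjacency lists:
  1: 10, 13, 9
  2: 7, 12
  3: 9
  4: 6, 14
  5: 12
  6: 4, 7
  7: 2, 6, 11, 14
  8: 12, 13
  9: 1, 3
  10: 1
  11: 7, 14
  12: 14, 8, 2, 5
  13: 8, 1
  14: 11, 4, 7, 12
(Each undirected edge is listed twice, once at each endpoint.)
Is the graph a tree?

The graph has 14 vertices and 16 edges.
A tree on 14 vertices has exactly 13 edges; this graph has 16, so it contains a cycle and is not a tree.

No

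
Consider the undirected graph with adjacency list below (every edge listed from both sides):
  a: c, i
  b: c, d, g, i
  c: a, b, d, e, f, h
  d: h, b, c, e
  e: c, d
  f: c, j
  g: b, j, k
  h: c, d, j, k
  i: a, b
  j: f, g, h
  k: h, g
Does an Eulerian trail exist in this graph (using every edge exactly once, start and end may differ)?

Degrees: a:2, b:4, c:6, d:4, e:2, f:2, g:3, h:4, i:2, j:3, k:2
Odd-degree vertices: g, j (2 total).
The non-isolated vertices are connected and exactly 2 have odd degree, so an Eulerian trail exists (from g to j).

Yes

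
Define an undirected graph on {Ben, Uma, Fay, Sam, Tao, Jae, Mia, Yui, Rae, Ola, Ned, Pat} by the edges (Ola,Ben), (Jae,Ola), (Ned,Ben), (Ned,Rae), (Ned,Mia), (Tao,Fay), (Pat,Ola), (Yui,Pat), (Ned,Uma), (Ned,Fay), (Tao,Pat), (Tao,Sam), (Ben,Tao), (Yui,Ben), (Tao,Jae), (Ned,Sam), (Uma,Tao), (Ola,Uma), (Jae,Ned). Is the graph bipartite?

Yes

Partition the vertices as {Tao, Yui, Ola, Ned} vs {Ben, Uma, Fay, Sam, Jae, Mia, Rae, Pat}. Each listed edge has one endpoint in each part, so the graph is bipartite.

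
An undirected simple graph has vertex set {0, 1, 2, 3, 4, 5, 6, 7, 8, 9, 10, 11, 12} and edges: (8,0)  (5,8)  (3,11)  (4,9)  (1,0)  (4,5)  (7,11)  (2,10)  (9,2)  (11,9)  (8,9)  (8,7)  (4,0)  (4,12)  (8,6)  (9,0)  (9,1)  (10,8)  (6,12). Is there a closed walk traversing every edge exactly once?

Degrees: 0:4, 1:2, 2:2, 3:1, 4:4, 5:2, 6:2, 7:2, 8:6, 9:6, 10:2, 11:3, 12:2
Vertices with odd degree: 3, 11. An Eulerian circuit requires all degrees even.

No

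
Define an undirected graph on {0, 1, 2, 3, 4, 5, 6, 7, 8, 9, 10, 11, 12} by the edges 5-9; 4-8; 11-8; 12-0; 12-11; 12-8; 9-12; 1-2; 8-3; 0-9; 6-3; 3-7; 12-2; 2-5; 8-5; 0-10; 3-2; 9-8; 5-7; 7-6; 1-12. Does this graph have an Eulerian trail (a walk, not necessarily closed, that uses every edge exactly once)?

Degrees: 0:3, 1:2, 2:4, 3:4, 4:1, 5:4, 6:2, 7:3, 8:6, 9:4, 10:1, 11:2, 12:6
Odd-degree vertices: 0, 4, 7, 10 (4 total).
With 4 odd-degree vertices (more than two), no single trail can use every edge.

No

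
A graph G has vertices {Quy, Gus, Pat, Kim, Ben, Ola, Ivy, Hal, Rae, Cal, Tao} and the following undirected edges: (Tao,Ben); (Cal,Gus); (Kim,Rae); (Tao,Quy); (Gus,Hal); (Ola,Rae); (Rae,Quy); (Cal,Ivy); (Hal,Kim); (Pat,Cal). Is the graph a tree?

Yes

|V| = 11, |E| = 10.
Connected and |E| = |V| - 1, which characterizes a tree.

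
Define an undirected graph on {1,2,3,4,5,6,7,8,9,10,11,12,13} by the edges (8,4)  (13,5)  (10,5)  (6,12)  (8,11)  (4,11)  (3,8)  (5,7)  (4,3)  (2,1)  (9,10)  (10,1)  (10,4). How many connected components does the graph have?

Component: {6, 12}
Component: {1, 2, 3, 4, 5, 7, 8, 9, 10, 11, 13}

2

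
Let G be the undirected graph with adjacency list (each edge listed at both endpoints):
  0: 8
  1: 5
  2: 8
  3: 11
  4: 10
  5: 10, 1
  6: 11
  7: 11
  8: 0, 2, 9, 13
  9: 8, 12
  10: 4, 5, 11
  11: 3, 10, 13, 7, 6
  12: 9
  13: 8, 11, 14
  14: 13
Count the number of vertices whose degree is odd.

Degrees: 0:1, 1:1, 2:1, 3:1, 4:1, 5:2, 6:1, 7:1, 8:4, 9:2, 10:3, 11:5, 12:1, 13:3, 14:1
Odd-degree vertices: 0, 1, 2, 3, 4, 6, 7, 10, 11, 12, 13, 14.

12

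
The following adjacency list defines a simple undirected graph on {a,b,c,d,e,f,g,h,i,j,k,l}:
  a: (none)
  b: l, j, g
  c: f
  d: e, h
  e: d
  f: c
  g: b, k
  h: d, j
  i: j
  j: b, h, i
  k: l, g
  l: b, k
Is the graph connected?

No

Component: {a}
Component: {c, f}
Component: {b, d, e, g, h, i, j, k, l}
No edge joins these 3 groups, so the graph is disconnected.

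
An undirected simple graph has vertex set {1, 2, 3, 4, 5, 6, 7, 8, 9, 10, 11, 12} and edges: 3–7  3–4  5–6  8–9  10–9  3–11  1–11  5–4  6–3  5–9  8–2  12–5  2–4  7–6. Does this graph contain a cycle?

Yes

The graph has 12 vertices, 14 edges, and 1 connected component.
Since 14 > 12 - 1, a cycle must exist; for instance 3-4-2-8-9-5-6-3.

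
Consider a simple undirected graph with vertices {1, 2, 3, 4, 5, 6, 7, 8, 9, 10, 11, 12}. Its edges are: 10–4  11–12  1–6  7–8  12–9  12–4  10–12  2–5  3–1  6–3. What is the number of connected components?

Component: {2, 5}
Component: {7, 8}
Component: {1, 3, 6}
Component: {4, 9, 10, 11, 12}

4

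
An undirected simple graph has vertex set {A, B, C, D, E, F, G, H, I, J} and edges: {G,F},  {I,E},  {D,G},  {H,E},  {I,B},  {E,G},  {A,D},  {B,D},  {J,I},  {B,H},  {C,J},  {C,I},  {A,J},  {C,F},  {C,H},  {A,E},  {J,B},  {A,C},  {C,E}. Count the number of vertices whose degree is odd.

Degrees: A:4, B:4, C:6, D:3, E:5, F:2, G:3, H:3, I:4, J:4
Odd-degree vertices: D, E, G, H.

4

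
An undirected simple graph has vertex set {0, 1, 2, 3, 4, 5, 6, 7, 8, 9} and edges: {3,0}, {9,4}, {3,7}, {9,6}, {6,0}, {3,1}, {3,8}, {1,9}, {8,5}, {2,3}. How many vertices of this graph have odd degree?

6

Degrees: 0:2, 1:2, 2:1, 3:5, 4:1, 5:1, 6:2, 7:1, 8:2, 9:3
Odd-degree vertices: 2, 3, 4, 5, 7, 9.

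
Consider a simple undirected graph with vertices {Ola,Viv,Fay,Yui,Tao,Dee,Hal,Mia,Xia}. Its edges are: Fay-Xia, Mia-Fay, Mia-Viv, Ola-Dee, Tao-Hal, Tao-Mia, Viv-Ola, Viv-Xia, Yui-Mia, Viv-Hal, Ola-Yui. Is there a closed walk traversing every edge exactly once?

No

Degrees: Ola:3, Viv:4, Fay:2, Yui:2, Tao:2, Dee:1, Hal:2, Mia:4, Xia:2
Ola, Dee have odd degree; an Eulerian circuit needs every degree to be even, so none exists.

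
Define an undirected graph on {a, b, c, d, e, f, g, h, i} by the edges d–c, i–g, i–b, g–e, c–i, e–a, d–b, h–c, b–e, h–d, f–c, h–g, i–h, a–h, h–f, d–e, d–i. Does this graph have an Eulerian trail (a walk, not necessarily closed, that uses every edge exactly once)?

No

Degrees: a:2, b:3, c:4, d:5, e:4, f:2, g:3, h:6, i:5
Odd-degree vertices: b, d, g, i (4 total).
An Eulerian trail requires 0 or 2 odd-degree vertices; here there are 4.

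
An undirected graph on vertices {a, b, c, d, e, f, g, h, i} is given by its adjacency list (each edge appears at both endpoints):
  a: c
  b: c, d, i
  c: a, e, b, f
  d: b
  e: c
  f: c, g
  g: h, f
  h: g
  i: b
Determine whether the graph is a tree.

|V| = 9, |E| = 8.
It is connected with exactly 8 edges, hence acyclic — it is a tree.

Yes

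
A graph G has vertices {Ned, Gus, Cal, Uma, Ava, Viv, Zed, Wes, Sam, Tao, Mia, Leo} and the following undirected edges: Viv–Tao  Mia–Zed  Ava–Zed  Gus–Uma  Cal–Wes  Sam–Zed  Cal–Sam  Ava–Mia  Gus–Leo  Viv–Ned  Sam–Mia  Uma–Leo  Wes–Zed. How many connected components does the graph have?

Component: {Ned, Viv, Tao}
Component: {Gus, Uma, Leo}
Component: {Cal, Ava, Zed, Wes, Sam, Mia}

3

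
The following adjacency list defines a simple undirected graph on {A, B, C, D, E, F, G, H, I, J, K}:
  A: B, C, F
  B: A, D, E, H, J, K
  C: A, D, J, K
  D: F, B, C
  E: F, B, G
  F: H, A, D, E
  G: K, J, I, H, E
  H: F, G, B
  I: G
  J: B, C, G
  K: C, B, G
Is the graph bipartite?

Partition the vertices as {B, C, F, G} vs {A, D, E, H, I, J, K}. Each listed edge has one endpoint in each part, so the graph is bipartite.

Yes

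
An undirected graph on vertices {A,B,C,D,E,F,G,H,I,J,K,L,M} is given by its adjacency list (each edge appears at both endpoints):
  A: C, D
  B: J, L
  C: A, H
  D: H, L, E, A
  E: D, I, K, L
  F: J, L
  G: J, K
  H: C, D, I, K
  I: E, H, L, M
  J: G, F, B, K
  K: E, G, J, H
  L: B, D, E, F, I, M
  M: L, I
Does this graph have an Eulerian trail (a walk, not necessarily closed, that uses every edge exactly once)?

Yes

Degrees: A:2, B:2, C:2, D:4, E:4, F:2, G:2, H:4, I:4, J:4, K:4, L:6, M:2
Odd-degree vertices: none (0 total).
The non-isolated vertices are connected and exactly 0 have odd degree, so an Eulerian trail exists.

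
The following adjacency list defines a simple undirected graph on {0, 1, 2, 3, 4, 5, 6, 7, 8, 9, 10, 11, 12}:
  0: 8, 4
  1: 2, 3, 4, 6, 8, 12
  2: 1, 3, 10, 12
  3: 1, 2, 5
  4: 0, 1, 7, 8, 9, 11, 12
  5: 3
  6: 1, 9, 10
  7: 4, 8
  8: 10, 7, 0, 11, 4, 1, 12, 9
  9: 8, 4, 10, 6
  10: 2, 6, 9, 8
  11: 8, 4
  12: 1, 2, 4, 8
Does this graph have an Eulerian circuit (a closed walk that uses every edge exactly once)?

No

Degrees: 0:2, 1:6, 2:4, 3:3, 4:7, 5:1, 6:3, 7:2, 8:8, 9:4, 10:4, 11:2, 12:4
3, 4, 5, 6 have odd degree; an Eulerian circuit needs every degree to be even, so none exists.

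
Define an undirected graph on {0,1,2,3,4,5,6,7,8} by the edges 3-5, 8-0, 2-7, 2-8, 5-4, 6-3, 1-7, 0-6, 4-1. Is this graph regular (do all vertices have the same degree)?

Yes

Degrees: 0:2, 1:2, 2:2, 3:2, 4:2, 5:2, 6:2, 7:2, 8:2
Every vertex has degree 2, so the graph is 2-regular.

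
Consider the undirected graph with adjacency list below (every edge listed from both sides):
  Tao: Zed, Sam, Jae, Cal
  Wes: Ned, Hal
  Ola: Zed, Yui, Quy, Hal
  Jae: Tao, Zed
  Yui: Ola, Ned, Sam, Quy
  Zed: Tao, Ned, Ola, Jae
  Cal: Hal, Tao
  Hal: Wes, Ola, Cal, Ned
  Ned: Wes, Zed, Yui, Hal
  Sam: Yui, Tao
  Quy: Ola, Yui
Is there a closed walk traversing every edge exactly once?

Yes

Degrees: Tao:4, Wes:2, Ola:4, Jae:2, Yui:4, Zed:4, Cal:2, Hal:4, Ned:4, Sam:2, Quy:2
All degrees are even and the non-isolated vertices are connected — an Eulerian circuit exists.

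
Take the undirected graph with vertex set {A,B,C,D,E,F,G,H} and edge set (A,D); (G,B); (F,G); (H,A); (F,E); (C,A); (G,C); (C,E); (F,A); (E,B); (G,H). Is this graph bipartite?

Color {B, C, D, F, H} black and {A, E, G} white. No edge joins two same-colored vertices, so the graph is bipartite.

Yes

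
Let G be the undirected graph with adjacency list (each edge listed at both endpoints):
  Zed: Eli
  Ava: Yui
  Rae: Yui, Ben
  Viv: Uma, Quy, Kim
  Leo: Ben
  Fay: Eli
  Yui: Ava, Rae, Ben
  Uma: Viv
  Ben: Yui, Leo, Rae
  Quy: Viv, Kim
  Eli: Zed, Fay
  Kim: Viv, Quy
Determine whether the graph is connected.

Component: {Zed, Fay, Eli}
Component: {Viv, Uma, Quy, Kim}
Component: {Ava, Rae, Leo, Yui, Ben}
No edge joins these 3 groups, so the graph is disconnected.

No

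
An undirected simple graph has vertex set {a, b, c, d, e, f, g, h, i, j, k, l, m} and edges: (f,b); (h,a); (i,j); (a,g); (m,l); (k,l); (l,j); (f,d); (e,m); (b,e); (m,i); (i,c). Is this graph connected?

Component: {a, g, h}
Component: {b, c, d, e, f, i, j, k, l, m}
There are 2 separate components, so the graph is not connected.

No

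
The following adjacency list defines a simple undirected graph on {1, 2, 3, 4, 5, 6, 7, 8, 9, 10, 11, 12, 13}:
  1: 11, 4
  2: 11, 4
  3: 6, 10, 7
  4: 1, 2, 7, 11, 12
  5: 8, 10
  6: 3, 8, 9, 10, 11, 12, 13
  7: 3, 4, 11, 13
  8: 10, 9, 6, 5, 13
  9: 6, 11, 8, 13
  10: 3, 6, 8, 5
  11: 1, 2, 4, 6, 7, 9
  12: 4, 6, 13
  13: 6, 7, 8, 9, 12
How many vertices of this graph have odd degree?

Degrees: 1:2, 2:2, 3:3, 4:5, 5:2, 6:7, 7:4, 8:5, 9:4, 10:4, 11:6, 12:3, 13:5
Odd-degree vertices: 3, 4, 6, 8, 12, 13.

6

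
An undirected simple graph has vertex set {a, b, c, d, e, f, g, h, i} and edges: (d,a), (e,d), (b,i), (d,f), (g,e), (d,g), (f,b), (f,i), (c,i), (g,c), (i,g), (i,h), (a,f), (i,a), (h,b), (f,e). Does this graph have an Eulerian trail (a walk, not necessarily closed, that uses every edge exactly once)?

Degrees: a:3, b:3, c:2, d:4, e:3, f:5, g:4, h:2, i:6
Odd-degree vertices: a, b, e, f (4 total).
An Eulerian trail requires 0 or 2 odd-degree vertices; here there are 4.

No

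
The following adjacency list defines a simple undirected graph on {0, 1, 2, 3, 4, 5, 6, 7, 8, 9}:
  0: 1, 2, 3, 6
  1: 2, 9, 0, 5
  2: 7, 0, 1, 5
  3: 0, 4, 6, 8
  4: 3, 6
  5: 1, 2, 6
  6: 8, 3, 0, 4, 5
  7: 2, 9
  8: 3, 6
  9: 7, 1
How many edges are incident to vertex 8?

Neighbors of 8: 3, 6.

2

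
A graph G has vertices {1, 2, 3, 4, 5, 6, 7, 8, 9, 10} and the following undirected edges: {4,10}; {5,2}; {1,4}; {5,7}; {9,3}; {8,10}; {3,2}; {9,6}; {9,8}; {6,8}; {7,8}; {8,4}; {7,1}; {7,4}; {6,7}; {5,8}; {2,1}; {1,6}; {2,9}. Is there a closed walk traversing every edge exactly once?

Degrees: 1:4, 2:4, 3:2, 4:4, 5:3, 6:4, 7:5, 8:6, 9:4, 10:2
5, 7 have odd degree; an Eulerian circuit needs every degree to be even, so none exists.

No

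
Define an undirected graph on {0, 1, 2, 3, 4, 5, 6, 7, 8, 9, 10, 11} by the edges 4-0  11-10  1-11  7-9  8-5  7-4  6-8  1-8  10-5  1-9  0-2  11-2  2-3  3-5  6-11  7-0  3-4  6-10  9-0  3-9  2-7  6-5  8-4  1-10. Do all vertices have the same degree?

Yes

Degrees: 0:4, 1:4, 2:4, 3:4, 4:4, 5:4, 6:4, 7:4, 8:4, 9:4, 10:4, 11:4
Every vertex has degree 4, so the graph is 4-regular.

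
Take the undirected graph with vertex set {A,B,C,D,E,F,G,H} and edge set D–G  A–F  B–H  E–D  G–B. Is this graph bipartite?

Yes

Partition the vertices as {C, E, F, G, H} vs {A, B, D}. Each listed edge has one endpoint in each part, so the graph is bipartite.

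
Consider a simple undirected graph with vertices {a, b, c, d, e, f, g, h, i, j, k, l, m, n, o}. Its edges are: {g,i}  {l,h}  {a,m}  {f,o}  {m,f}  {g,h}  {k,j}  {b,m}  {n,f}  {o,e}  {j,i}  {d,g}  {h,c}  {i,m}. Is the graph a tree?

Yes

|V| = 15, |E| = 14.
Connected and |E| = |V| - 1, which characterizes a tree.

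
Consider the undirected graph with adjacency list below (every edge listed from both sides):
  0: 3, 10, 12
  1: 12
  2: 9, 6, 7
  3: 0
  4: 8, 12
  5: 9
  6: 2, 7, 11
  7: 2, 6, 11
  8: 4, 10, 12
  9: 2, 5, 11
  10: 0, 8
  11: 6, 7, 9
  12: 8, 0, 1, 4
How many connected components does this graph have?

Component: {2, 5, 6, 7, 9, 11}
Component: {0, 1, 3, 4, 8, 10, 12}

2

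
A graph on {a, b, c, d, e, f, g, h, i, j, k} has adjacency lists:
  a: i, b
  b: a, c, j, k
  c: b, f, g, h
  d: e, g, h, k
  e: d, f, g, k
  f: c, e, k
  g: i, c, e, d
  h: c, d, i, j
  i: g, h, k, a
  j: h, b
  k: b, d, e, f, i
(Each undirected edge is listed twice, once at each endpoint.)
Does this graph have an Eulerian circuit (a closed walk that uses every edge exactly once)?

No

Degrees: a:2, b:4, c:4, d:4, e:4, f:3, g:4, h:4, i:4, j:2, k:5
f, k have odd degree; an Eulerian circuit needs every degree to be even, so none exists.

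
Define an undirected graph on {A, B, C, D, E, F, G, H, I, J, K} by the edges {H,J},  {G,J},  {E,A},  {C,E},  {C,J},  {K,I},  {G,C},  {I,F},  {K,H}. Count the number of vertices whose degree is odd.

4

Degrees: A:1, B:0, C:3, D:0, E:2, F:1, G:2, H:2, I:2, J:3, K:2
Odd-degree vertices: A, C, F, J.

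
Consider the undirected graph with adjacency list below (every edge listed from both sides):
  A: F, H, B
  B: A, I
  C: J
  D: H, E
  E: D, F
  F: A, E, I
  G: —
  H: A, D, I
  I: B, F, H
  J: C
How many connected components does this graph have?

3

Component: {G}
Component: {C, J}
Component: {A, B, D, E, F, H, I}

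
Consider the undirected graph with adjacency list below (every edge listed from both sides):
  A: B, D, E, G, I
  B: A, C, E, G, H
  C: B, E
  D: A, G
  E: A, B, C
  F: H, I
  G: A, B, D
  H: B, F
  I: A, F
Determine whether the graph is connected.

Yes

Starting from A and exploring outward reaches every vertex (A, B, E, G, D, I, H, C, F); the graph is connected.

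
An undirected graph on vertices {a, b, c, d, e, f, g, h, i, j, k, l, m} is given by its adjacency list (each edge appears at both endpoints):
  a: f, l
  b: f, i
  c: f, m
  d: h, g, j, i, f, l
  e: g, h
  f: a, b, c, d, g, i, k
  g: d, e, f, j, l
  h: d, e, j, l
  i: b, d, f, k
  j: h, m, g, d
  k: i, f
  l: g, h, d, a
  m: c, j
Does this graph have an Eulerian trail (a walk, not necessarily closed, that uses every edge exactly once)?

Degrees: a:2, b:2, c:2, d:6, e:2, f:7, g:5, h:4, i:4, j:4, k:2, l:4, m:2
Odd-degree vertices: f, g (2 total).
With 2 odd-degree vertices and all edges in one connected piece, an Eulerian trail exists (from f to g).

Yes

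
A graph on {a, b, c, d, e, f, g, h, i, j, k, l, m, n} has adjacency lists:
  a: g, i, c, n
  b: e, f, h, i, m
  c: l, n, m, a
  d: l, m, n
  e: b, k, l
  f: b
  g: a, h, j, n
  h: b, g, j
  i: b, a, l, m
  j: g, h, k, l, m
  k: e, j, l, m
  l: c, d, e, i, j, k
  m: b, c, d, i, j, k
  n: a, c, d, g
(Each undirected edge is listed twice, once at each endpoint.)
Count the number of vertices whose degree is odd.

Degrees: a:4, b:5, c:4, d:3, e:3, f:1, g:4, h:3, i:4, j:5, k:4, l:6, m:6, n:4
Odd-degree vertices: b, d, e, f, h, j.

6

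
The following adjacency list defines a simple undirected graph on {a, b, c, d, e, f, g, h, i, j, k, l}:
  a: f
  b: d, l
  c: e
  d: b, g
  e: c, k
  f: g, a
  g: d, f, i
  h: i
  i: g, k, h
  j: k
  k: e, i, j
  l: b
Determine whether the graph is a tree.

The graph has 12 vertices and 11 edges.
Connected and |E| = |V| - 1, which characterizes a tree.

Yes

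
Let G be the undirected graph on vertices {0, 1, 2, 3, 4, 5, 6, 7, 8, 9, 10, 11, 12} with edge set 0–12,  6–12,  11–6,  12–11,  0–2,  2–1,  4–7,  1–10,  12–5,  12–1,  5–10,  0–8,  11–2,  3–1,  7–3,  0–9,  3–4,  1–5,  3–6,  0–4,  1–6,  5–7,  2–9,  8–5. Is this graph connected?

Yes

A breadth-first search from 0 visits 0, 12, 9, 8, 2, 4, 1, 5, 11, 6, 3, 7, 10 — all 13 vertices — so the graph is connected.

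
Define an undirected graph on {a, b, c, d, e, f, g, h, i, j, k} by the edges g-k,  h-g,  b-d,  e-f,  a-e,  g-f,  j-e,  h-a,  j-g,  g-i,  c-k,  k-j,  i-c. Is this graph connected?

Component: {b, d}
Component: {a, c, e, f, g, h, i, j, k}
No edge joins these 2 groups, so the graph is disconnected.

No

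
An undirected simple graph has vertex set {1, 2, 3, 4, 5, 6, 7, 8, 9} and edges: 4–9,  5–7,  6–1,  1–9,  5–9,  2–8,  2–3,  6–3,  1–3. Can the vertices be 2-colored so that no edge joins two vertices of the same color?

No

3-6-1-3 is an odd cycle (length 3), and a bipartite graph can contain only even cycles.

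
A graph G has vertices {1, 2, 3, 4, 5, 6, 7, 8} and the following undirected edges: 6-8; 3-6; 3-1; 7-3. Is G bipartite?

Yes

Partition the vertices as {2, 3, 4, 5, 8} vs {1, 6, 7}. Each listed edge has one endpoint in each part, so the graph is bipartite.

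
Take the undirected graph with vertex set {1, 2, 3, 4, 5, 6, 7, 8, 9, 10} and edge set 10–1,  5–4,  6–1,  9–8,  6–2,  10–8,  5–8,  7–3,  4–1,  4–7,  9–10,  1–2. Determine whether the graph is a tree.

No

The graph has 10 vertices and 12 edges.
Connected but with 12 > 9 edges, so it has a cycle and is not a tree.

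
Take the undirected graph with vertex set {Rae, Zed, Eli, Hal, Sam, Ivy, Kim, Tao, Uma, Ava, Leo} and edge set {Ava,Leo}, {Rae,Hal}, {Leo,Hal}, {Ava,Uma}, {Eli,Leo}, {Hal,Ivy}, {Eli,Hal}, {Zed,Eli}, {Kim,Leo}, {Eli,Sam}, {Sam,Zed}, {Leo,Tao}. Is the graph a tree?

|V| = 11, |E| = 12.
A tree on 11 vertices has exactly 10 edges; this graph has 12, so it contains a cycle and is not a tree.

No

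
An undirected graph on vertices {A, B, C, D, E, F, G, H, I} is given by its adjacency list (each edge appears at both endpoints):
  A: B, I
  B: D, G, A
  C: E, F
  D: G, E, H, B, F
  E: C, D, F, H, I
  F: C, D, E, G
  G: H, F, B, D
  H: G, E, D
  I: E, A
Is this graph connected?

Yes

A breadth-first search from A visits A, I, B, E, D, G, C, F, H — all 9 vertices — so the graph is connected.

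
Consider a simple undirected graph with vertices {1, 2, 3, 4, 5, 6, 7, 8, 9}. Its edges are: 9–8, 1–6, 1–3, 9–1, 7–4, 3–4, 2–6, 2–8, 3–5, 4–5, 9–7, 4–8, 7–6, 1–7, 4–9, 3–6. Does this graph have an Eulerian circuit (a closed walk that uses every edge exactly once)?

No

Degrees: 1:4, 2:2, 3:4, 4:5, 5:2, 6:4, 7:4, 8:3, 9:4
4, 8 have odd degree; an Eulerian circuit needs every degree to be even, so none exists.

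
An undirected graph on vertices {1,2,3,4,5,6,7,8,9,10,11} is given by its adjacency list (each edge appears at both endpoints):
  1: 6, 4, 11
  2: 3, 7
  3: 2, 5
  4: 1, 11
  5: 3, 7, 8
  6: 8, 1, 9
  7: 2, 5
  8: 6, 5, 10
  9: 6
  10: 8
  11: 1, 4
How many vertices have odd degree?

Degrees: 1:3, 2:2, 3:2, 4:2, 5:3, 6:3, 7:2, 8:3, 9:1, 10:1, 11:2
Odd-degree vertices: 1, 5, 6, 8, 9, 10.

6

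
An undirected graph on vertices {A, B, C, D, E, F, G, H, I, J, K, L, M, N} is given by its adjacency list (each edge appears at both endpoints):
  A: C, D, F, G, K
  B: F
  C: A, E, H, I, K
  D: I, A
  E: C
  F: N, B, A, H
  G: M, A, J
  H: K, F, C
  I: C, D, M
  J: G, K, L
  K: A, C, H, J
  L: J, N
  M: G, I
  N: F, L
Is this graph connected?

A breadth-first search from A visits A, C, D, K, G, F, H, I, E, J, M, N, B, L — all 14 vertices — so the graph is connected.

Yes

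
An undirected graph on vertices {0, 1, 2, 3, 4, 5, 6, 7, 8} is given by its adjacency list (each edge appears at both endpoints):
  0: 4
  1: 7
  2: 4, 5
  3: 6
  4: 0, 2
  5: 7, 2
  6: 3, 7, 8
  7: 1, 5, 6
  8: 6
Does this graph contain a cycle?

No

|V| = 9, |E| = 8, number of components = 1.
A forest on 9 vertices with 1 component has exactly 8 edges, which matches — so no cycle.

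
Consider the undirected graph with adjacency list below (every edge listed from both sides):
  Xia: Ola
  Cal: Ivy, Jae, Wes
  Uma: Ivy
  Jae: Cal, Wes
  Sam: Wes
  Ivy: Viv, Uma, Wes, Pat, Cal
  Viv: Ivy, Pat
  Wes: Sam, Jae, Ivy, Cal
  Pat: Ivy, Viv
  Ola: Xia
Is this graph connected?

No

Component: {Xia, Ola}
Component: {Cal, Uma, Jae, Sam, Ivy, Viv, Wes, Pat}
There are 2 separate components, so the graph is not connected.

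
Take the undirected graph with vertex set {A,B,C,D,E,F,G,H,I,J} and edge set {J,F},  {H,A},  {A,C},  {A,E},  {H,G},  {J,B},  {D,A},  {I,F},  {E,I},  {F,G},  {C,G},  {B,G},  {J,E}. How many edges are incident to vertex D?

Neighbors of D: A.

1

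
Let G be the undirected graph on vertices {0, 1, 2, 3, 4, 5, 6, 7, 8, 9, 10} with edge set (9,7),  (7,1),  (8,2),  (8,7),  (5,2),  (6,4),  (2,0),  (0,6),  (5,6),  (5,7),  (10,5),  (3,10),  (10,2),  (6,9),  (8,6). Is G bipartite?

No

2-5-10-2 is an odd cycle (length 3), and a bipartite graph can contain only even cycles.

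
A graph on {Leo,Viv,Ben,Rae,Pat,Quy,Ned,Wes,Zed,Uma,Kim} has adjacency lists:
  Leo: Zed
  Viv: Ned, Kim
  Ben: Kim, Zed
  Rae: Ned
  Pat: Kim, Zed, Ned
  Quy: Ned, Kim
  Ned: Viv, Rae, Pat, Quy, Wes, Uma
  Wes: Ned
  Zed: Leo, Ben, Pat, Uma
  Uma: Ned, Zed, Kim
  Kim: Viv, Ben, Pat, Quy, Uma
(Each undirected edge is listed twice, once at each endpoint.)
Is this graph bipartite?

Partition the vertices as {Ned, Zed, Kim} vs {Leo, Viv, Ben, Rae, Pat, Quy, Wes, Uma}. Each listed edge has one endpoint in each part, so the graph is bipartite.

Yes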